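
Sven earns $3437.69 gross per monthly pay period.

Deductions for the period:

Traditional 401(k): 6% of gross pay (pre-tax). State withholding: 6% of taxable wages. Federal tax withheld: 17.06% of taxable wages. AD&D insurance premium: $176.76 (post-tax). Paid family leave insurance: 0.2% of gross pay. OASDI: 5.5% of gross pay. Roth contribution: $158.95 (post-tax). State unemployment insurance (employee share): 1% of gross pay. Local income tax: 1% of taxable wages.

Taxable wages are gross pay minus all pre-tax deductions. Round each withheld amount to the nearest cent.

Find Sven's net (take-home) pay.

$1887.91

Traditional 401(k): $3437.69 × 0.06 = $206.26
Taxable wages = $3437.69 − $206.26 = $3231.43
Local income tax: $3231.43 × 0.01 = $32.31
State withholding: $3231.43 × 0.06 = $193.89
Federal tax withheld: $3231.43 × 0.1706 = $551.28
State unemployment insurance (employee share): $3437.69 × 0.01 = $34.38
OASDI: $3437.69 × 0.055 = $189.07
Paid family leave insurance: $3437.69 × 0.002 = $6.88
AD&D insurance premium: $176.76
Roth contribution: $158.95
Total deductions = $206.26 + $32.31 + $193.89 + $551.28 + $34.38 + $189.07 + $6.88 + $176.76 + $158.95 = $1549.78
Net pay = $3437.69 − $1549.78 = $1887.91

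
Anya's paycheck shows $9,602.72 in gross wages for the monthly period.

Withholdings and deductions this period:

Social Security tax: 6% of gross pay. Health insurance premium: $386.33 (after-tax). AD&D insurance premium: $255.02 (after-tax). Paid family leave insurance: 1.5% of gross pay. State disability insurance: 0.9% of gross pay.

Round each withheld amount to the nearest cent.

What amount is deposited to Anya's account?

$8,154.75

Paid family leave insurance: $9,602.72 × 0.015 = $144.04
State disability insurance: $9,602.72 × 0.009 = $86.42
Social Security tax: $9,602.72 × 0.06 = $576.16
Health insurance premium: $386.33
AD&D insurance premium: $255.02
Total deductions = $144.04 + $86.42 + $576.16 + $386.33 + $255.02 = $1,447.97
Net pay = $9,602.72 − $1,447.97 = $8,154.75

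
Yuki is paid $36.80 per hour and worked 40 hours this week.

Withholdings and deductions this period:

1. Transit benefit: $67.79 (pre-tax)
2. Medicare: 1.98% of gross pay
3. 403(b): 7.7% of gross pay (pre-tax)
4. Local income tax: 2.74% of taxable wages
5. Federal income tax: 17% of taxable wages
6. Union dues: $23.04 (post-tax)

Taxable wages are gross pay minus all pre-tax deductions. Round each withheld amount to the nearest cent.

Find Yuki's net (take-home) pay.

Gross pay: 40 × $36.80 = $1,472.00
Transit benefit: $67.79
403(b): $1,472.00 × 0.077 = $113.34
Pre-tax total = $67.79 + $113.34 = $181.13
Taxable wages = $1,472.00 − $181.13 = $1,290.87
Federal income tax: $1,290.87 × 0.17 = $219.45
Local income tax: $1,290.87 × 0.0274 = $35.37
Medicare: $1,472.00 × 0.0198 = $29.15
Union dues: $23.04
Total deductions = $67.79 + $113.34 + $219.45 + $35.37 + $29.15 + $23.04 = $488.14
Net pay = $1,472.00 − $488.14 = $983.86

$983.86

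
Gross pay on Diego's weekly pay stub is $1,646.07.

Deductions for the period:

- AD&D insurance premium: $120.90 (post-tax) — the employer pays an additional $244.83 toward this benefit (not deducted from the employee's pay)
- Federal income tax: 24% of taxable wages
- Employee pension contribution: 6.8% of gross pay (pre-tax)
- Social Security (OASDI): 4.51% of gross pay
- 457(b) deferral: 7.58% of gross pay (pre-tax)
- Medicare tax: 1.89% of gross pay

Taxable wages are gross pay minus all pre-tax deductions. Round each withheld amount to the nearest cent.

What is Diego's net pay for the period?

$844.87

Employee pension contribution: $1,646.07 × 0.068 = $111.93
457(b) deferral: $1,646.07 × 0.0758 = $124.77
Pre-tax total = $111.93 + $124.77 = $236.70
Taxable wages = $1,646.07 − $236.70 = $1,409.37
Federal income tax: $1,409.37 × 0.24 = $338.25
Social Security (OASDI): $1,646.07 × 0.0451 = $74.24
Medicare tax: $1,646.07 × 0.0189 = $31.11
AD&D insurance premium: $120.90
(Employer's $244.83 toward AD&D insurance premium is not withheld from the employee.)
Total deductions = $111.93 + $124.77 + $338.25 + $74.24 + $31.11 + $120.90 = $801.20
Net pay = $1,646.07 − $801.20 = $844.87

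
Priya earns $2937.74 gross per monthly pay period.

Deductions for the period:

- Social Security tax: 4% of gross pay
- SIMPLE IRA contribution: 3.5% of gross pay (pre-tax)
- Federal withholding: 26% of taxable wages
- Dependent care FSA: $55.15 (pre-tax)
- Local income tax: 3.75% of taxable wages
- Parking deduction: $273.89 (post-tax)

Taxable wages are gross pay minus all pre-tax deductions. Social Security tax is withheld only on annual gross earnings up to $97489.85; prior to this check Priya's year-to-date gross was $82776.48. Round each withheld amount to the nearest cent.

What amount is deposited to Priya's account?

Dependent care FSA: $55.15
SIMPLE IRA contribution: $2937.74 × 0.035 = $102.82
Pre-tax total = $55.15 + $102.82 = $157.97
Taxable wages = $2937.74 − $157.97 = $2779.77
Local income tax: $2779.77 × 0.0375 = $104.24
Federal withholding: $2779.77 × 0.26 = $722.74
Social Security tax: cap not yet reached, full $2937.74 is subject → $2937.74 × 0.04 = $117.51
Parking deduction: $273.89
Total deductions = $55.15 + $102.82 + $104.24 + $722.74 + $117.51 + $273.89 = $1376.35
Net pay = $2937.74 − $1376.35 = $1561.39

$1561.39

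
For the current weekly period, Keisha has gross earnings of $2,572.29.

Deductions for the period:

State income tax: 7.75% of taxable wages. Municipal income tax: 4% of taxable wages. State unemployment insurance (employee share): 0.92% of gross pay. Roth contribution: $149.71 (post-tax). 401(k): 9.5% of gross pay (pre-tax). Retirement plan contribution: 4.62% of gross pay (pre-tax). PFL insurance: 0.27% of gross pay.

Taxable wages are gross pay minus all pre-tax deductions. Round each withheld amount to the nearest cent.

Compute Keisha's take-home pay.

$1,769.19

Retirement plan contribution: $2,572.29 × 0.0462 = $118.84
401(k): $2,572.29 × 0.095 = $244.37
Pre-tax total = $118.84 + $244.37 = $363.21
Taxable wages = $2,572.29 − $363.21 = $2,209.08
Municipal income tax: $2,209.08 × 0.04 = $88.36
State income tax: $2,209.08 × 0.0775 = $171.20
State unemployment insurance (employee share): $2,572.29 × 0.0092 = $23.67
PFL insurance: $2,572.29 × 0.0027 = $6.95
Roth contribution: $149.71
Total deductions = $118.84 + $244.37 + $88.36 + $171.20 + $23.67 + $6.95 + $149.71 = $803.10
Net pay = $2,572.29 − $803.10 = $1,769.19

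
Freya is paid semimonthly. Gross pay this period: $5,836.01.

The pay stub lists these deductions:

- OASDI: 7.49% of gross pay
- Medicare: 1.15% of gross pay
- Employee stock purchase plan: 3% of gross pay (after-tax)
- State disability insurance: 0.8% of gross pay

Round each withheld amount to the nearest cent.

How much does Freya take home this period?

$5,110.01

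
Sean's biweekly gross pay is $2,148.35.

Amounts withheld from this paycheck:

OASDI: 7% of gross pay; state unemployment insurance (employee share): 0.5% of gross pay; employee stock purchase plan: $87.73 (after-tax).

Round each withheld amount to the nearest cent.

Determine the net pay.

OASDI: $2,148.35 × 0.07 = $150.38
State unemployment insurance (employee share): $2,148.35 × 0.005 = $10.74
Employee stock purchase plan: $87.73
Total deductions = $150.38 + $10.74 + $87.73 = $248.85
Net pay = $2,148.35 − $248.85 = $1,899.50

$1,899.50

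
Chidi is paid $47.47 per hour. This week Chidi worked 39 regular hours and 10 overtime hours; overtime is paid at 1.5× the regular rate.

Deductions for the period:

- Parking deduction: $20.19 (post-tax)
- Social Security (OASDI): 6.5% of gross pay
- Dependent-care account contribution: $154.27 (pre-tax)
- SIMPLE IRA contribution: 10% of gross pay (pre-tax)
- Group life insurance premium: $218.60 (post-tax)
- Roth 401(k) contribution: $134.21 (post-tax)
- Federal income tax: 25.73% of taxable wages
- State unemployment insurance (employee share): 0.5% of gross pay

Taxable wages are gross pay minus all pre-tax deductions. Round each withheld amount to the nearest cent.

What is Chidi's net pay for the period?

$1,046.42

Regular pay: 39 × $47.47 = $1,851.33
Overtime pay: 10 × $47.47 × 1.5 = $712.05
Gross pay = $1,851.33 + $712.05 = $2,563.38
SIMPLE IRA contribution: $2,563.38 × 0.1 = $256.34
Dependent-care account contribution: $154.27
Pre-tax total = $256.34 + $154.27 = $410.61
Taxable wages = $2,563.38 − $410.61 = $2,152.77
Federal income tax: $2,152.77 × 0.2573 = $553.91
State unemployment insurance (employee share): $2,563.38 × 0.005 = $12.82
Social Security (OASDI): $2,563.38 × 0.065 = $166.62
Group life insurance premium: $218.60
Parking deduction: $20.19
Roth 401(k) contribution: $134.21
Total deductions = $256.34 + $154.27 + $553.91 + $12.82 + $166.62 + $218.60 + $20.19 + $134.21 = $1,516.96
Net pay = $2,563.38 − $1,516.96 = $1,046.42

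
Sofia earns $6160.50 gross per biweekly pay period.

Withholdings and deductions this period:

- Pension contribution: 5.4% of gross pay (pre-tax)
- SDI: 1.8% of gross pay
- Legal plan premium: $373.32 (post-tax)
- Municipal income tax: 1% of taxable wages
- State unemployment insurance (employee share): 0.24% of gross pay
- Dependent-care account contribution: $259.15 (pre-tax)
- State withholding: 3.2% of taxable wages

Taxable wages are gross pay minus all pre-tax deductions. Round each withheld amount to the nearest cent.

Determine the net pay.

$4835.79

Dependent-care account contribution: $259.15
Pension contribution: $6160.50 × 0.054 = $332.67
Pre-tax total = $259.15 + $332.67 = $591.82
Taxable wages = $6160.50 − $591.82 = $5568.68
Municipal income tax: $5568.68 × 0.01 = $55.69
State withholding: $5568.68 × 0.032 = $178.20
SDI: $6160.50 × 0.018 = $110.89
State unemployment insurance (employee share): $6160.50 × 0.0024 = $14.79
Legal plan premium: $373.32
Total deductions = $259.15 + $332.67 + $55.69 + $178.20 + $110.89 + $14.79 + $373.32 = $1324.71
Net pay = $6160.50 − $1324.71 = $4835.79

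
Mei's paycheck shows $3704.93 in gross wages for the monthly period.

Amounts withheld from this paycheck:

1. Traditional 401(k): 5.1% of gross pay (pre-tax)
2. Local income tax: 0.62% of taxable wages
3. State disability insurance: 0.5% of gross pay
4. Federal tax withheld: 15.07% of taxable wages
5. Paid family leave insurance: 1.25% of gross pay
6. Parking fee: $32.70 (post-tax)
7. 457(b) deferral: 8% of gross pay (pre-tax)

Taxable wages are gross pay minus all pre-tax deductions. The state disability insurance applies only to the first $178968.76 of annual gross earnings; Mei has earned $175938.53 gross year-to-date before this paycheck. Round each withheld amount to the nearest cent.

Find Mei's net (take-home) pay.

Traditional 401(k): $3704.93 × 0.051 = $188.95
457(b) deferral: $3704.93 × 0.08 = $296.39
Pre-tax total = $188.95 + $296.39 = $485.34
Taxable wages = $3704.93 − $485.34 = $3219.59
Local income tax: $3219.59 × 0.0062 = $19.96
Federal tax withheld: $3219.59 × 0.1507 = $485.19
Paid family leave insurance: $3704.93 × 0.0125 = $46.31
State disability insurance: only $178968.76 − $175938.53 = $3030.23 of this check is subject → $3030.23 × 0.005 = $15.15
Parking fee: $32.70
Total deductions = $188.95 + $296.39 + $19.96 + $485.19 + $46.31 + $15.15 + $32.70 = $1084.65
Net pay = $3704.93 − $1084.65 = $2620.28

$2620.28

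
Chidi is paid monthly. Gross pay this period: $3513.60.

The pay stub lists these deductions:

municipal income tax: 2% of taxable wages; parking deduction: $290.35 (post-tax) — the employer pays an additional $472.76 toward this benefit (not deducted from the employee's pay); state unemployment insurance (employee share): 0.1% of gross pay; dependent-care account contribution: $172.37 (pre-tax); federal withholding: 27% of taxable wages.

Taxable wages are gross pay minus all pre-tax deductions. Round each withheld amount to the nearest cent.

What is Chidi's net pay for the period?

Dependent-care account contribution: $172.37
Taxable wages = $3513.60 − $172.37 = $3341.23
Municipal income tax: $3341.23 × 0.02 = $66.82
Federal withholding: $3341.23 × 0.27 = $902.13
State unemployment insurance (employee share): $3513.60 × 0.001 = $3.51
Parking deduction: $290.35
(Employer's $472.76 toward parking deduction is not withheld from the employee.)
Total deductions = $172.37 + $66.82 + $902.13 + $3.51 + $290.35 = $1435.18
Net pay = $3513.60 − $1435.18 = $2078.42

$2078.42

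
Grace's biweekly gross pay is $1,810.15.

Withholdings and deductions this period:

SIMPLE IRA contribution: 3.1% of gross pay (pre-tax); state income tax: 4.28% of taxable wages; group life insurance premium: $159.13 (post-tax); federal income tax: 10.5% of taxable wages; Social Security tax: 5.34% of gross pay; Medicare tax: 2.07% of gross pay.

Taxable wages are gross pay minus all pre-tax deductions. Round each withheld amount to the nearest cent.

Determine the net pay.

SIMPLE IRA contribution: $1,810.15 × 0.031 = $56.11
Taxable wages = $1,810.15 − $56.11 = $1,754.04
State income tax: $1,754.04 × 0.0428 = $75.07
Federal income tax: $1,754.04 × 0.105 = $184.17
Social Security tax: $1,810.15 × 0.0534 = $96.66
Medicare tax: $1,810.15 × 0.0207 = $37.47
Group life insurance premium: $159.13
Total deductions = $56.11 + $75.07 + $184.17 + $96.66 + $37.47 + $159.13 = $608.61
Net pay = $1,810.15 − $608.61 = $1,201.54

$1,201.54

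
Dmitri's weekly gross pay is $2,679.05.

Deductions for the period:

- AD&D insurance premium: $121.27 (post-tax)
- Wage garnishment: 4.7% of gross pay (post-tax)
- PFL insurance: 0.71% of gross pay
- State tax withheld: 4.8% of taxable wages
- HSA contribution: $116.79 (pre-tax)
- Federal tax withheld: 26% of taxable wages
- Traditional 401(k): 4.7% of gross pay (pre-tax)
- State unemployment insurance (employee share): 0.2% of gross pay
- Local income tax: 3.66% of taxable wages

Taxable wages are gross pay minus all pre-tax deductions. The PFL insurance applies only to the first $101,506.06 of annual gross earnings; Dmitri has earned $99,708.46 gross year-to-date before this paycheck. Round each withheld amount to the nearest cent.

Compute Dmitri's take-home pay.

HSA contribution: $116.79
Traditional 401(k): $2,679.05 × 0.047 = $125.92
Pre-tax total = $116.79 + $125.92 = $242.71
Taxable wages = $2,679.05 − $242.71 = $2,436.34
Local income tax: $2,436.34 × 0.0366 = $89.17
Federal tax withheld: $2,436.34 × 0.26 = $633.45
State tax withheld: $2,436.34 × 0.048 = $116.94
State unemployment insurance (employee share): $2,679.05 × 0.002 = $5.36
PFL insurance: only $101,506.06 − $99,708.46 = $1,797.60 of this check is subject → $1,797.60 × 0.0071 = $12.76
AD&D insurance premium: $121.27
Wage garnishment: $2,679.05 × 0.047 = $125.92
Total deductions = $116.79 + $125.92 + $89.17 + $633.45 + $116.94 + $5.36 + $12.76 + $121.27 + $125.92 = $1,347.58
Net pay = $2,679.05 − $1,347.58 = $1,331.47

$1,331.47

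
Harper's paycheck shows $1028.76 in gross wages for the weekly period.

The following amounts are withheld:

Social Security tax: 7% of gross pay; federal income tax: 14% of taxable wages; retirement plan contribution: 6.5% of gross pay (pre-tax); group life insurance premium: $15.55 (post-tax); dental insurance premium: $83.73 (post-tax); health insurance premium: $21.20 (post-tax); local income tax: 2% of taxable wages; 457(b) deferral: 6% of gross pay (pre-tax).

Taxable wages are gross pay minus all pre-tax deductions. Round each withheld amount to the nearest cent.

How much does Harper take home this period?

457(b) deferral: $1028.76 × 0.06 = $61.73
Retirement plan contribution: $1028.76 × 0.065 = $66.87
Pre-tax total = $61.73 + $66.87 = $128.60
Taxable wages = $1028.76 − $128.60 = $900.16
Local income tax: $900.16 × 0.02 = $18.00
Federal income tax: $900.16 × 0.14 = $126.02
Social Security tax: $1028.76 × 0.07 = $72.01
Dental insurance premium: $83.73
Health insurance premium: $21.20
Group life insurance premium: $15.55
Total deductions = $61.73 + $66.87 + $18.00 + $126.02 + $72.01 + $83.73 + $21.20 + $15.55 = $465.11
Net pay = $1028.76 − $465.11 = $563.65

$563.65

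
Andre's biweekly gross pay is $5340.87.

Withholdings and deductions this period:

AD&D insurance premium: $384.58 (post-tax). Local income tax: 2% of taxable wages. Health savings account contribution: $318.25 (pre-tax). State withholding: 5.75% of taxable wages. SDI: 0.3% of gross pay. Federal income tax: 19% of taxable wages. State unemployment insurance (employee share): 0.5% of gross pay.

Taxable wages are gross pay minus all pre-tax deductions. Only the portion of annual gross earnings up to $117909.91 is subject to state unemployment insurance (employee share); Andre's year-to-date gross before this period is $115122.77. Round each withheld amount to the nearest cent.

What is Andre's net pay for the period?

$3264.53

Health savings account contribution: $318.25
Taxable wages = $5340.87 − $318.25 = $5022.62
State withholding: $5022.62 × 0.0575 = $288.80
Local income tax: $5022.62 × 0.02 = $100.45
Federal income tax: $5022.62 × 0.19 = $954.30
SDI: $5340.87 × 0.003 = $16.02
State unemployment insurance (employee share): only $117909.91 − $115122.77 = $2787.14 of this check is subject → $2787.14 × 0.005 = $13.94
AD&D insurance premium: $384.58
Total deductions = $318.25 + $288.80 + $100.45 + $954.30 + $16.02 + $13.94 + $384.58 = $2076.34
Net pay = $5340.87 − $2076.34 = $3264.53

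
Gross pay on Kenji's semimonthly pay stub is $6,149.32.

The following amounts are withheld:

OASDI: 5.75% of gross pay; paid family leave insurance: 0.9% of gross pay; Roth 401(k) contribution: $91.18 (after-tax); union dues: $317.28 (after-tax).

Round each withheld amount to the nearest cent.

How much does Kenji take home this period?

$5,331.93

Paid family leave insurance: $6,149.32 × 0.009 = $55.34
OASDI: $6,149.32 × 0.0575 = $353.59
Union dues: $317.28
Roth 401(k) contribution: $91.18
Total deductions = $55.34 + $353.59 + $317.28 + $91.18 = $817.39
Net pay = $6,149.32 − $817.39 = $5,331.93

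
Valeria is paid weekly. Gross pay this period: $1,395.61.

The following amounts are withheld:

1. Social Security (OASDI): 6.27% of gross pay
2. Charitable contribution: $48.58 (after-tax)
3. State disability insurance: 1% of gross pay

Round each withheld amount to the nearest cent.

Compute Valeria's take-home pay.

State disability insurance: $1,395.61 × 0.01 = $13.96
Social Security (OASDI): $1,395.61 × 0.0627 = $87.50
Charitable contribution: $48.58
Total deductions = $13.96 + $87.50 + $48.58 = $150.04
Net pay = $1,395.61 − $150.04 = $1,245.57

$1,245.57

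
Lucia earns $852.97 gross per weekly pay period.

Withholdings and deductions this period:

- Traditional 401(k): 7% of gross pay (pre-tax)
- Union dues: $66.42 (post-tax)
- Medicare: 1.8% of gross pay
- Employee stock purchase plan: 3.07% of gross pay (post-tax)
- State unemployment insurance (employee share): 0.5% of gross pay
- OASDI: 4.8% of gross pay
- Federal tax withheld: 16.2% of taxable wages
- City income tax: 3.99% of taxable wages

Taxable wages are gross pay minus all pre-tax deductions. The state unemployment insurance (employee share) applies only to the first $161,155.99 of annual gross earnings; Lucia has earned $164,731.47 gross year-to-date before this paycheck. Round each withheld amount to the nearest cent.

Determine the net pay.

$484.20

Traditional 401(k): $852.97 × 0.07 = $59.71
Taxable wages = $852.97 − $59.71 = $793.26
City income tax: $793.26 × 0.0399 = $31.65
Federal tax withheld: $793.26 × 0.162 = $128.51
Medicare: $852.97 × 0.018 = $15.35
State unemployment insurance (employee share): annual cap $161,155.99 already reached (YTD $164,731.47), so $0.00
OASDI: $852.97 × 0.048 = $40.94
Union dues: $66.42
Employee stock purchase plan: $852.97 × 0.0307 = $26.19
Total deductions = $59.71 + $31.65 + $128.51 + $15.35 + $0.00 + $40.94 + $66.42 + $26.19 = $368.77
Net pay = $852.97 − $368.77 = $484.20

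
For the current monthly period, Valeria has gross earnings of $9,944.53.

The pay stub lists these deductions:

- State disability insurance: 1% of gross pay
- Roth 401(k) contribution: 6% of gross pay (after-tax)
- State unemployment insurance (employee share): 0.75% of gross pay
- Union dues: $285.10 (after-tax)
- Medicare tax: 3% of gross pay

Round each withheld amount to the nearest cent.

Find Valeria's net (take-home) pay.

$8,590.39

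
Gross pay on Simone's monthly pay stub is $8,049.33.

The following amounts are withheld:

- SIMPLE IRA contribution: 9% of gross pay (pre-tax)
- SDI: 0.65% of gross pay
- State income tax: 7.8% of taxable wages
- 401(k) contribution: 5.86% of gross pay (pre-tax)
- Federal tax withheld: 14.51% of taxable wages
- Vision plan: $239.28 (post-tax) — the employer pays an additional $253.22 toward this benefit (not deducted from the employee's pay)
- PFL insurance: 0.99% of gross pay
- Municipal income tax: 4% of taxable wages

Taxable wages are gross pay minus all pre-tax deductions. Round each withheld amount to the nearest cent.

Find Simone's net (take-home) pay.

$4,678.83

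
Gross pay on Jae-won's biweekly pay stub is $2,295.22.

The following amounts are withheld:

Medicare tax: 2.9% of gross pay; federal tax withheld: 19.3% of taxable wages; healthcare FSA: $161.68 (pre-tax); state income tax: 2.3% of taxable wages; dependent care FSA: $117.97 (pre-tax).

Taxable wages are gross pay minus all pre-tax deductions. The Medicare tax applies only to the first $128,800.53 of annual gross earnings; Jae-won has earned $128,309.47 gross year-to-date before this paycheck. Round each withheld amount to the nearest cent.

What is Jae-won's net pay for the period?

$1,565.96

Healthcare FSA: $161.68
Dependent care FSA: $117.97
Pre-tax total = $161.68 + $117.97 = $279.65
Taxable wages = $2,295.22 − $279.65 = $2,015.57
Federal tax withheld: $2,015.57 × 0.193 = $389.01
State income tax: $2,015.57 × 0.023 = $46.36
Medicare tax: only $128,800.53 − $128,309.47 = $491.06 of this check is subject → $491.06 × 0.029 = $14.24
Total deductions = $161.68 + $117.97 + $389.01 + $46.36 + $14.24 = $729.26
Net pay = $2,295.22 − $729.26 = $1,565.96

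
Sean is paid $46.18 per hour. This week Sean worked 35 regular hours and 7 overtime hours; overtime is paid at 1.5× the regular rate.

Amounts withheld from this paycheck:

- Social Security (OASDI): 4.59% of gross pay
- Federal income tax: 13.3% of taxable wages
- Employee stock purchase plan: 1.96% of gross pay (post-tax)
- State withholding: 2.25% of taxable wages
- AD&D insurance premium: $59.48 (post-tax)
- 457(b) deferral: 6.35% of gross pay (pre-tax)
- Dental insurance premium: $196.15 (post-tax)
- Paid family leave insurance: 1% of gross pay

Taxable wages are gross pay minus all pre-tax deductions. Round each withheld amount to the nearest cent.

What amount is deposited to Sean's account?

Regular pay: 35 × $46.18 = $1,616.30
Overtime pay: 7 × $46.18 × 1.5 = $484.89
Gross pay = $1,616.30 + $484.89 = $2,101.19
457(b) deferral: $2,101.19 × 0.0635 = $133.43
Taxable wages = $2,101.19 − $133.43 = $1,967.76
State withholding: $1,967.76 × 0.0225 = $44.27
Federal income tax: $1,967.76 × 0.133 = $261.71
Social Security (OASDI): $2,101.19 × 0.0459 = $96.44
Paid family leave insurance: $2,101.19 × 0.01 = $21.01
Employee stock purchase plan: $2,101.19 × 0.0196 = $41.18
AD&D insurance premium: $59.48
Dental insurance premium: $196.15
Total deductions = $133.43 + $44.27 + $261.71 + $96.44 + $21.01 + $41.18 + $59.48 + $196.15 = $853.67
Net pay = $2,101.19 − $853.67 = $1,247.52

$1,247.52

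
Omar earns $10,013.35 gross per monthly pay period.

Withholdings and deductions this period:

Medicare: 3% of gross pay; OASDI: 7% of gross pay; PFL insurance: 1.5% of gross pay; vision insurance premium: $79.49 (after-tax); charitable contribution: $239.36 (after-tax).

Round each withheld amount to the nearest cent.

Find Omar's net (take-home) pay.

Medicare: $10,013.35 × 0.03 = $300.40
PFL insurance: $10,013.35 × 0.015 = $150.20
OASDI: $10,013.35 × 0.07 = $700.93
Charitable contribution: $239.36
Vision insurance premium: $79.49
Total deductions = $300.40 + $150.20 + $700.93 + $239.36 + $79.49 = $1,470.38
Net pay = $10,013.35 − $1,470.38 = $8,542.97

$8,542.97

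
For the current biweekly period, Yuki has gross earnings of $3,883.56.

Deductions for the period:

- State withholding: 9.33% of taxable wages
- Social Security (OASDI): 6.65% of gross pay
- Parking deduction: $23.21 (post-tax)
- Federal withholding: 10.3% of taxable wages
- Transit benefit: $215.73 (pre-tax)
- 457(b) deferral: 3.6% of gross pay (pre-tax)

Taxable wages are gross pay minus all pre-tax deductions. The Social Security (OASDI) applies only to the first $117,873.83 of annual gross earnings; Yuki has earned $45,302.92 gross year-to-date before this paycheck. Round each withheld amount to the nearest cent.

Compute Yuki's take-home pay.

Transit benefit: $215.73
457(b) deferral: $3,883.56 × 0.036 = $139.81
Pre-tax total = $215.73 + $139.81 = $355.54
Taxable wages = $3,883.56 − $355.54 = $3,528.02
Federal withholding: $3,528.02 × 0.103 = $363.39
State withholding: $3,528.02 × 0.0933 = $329.16
Social Security (OASDI): cap not yet reached, full $3,883.56 is subject → $3,883.56 × 0.0665 = $258.26
Parking deduction: $23.21
Total deductions = $215.73 + $139.81 + $363.39 + $329.16 + $258.26 + $23.21 = $1,329.56
Net pay = $3,883.56 − $1,329.56 = $2,554.00

$2,554.00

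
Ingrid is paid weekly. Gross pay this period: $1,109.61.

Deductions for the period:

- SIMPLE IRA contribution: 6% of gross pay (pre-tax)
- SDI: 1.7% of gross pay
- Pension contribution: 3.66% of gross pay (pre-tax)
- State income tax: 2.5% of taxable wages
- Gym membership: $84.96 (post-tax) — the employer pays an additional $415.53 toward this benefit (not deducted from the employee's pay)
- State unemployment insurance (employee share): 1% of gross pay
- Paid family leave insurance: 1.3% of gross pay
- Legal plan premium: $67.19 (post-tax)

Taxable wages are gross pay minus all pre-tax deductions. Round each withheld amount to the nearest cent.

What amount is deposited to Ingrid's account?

$780.83

Pension contribution: $1,109.61 × 0.0366 = $40.61
SIMPLE IRA contribution: $1,109.61 × 0.06 = $66.58
Pre-tax total = $40.61 + $66.58 = $107.19
Taxable wages = $1,109.61 − $107.19 = $1,002.42
State income tax: $1,002.42 × 0.025 = $25.06
State unemployment insurance (employee share): $1,109.61 × 0.01 = $11.10
SDI: $1,109.61 × 0.017 = $18.86
Paid family leave insurance: $1,109.61 × 0.013 = $14.42
Legal plan premium: $67.19
Gym membership: $84.96
(Employer's $415.53 toward gym membership is not withheld from the employee.)
Total deductions = $40.61 + $66.58 + $25.06 + $11.10 + $18.86 + $14.42 + $67.19 + $84.96 = $328.78
Net pay = $1,109.61 − $328.78 = $780.83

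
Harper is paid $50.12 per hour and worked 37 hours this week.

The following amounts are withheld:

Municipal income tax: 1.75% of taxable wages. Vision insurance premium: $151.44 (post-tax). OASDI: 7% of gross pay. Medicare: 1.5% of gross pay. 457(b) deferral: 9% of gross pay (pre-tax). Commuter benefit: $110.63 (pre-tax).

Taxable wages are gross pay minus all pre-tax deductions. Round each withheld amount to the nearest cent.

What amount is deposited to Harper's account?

$1,240.24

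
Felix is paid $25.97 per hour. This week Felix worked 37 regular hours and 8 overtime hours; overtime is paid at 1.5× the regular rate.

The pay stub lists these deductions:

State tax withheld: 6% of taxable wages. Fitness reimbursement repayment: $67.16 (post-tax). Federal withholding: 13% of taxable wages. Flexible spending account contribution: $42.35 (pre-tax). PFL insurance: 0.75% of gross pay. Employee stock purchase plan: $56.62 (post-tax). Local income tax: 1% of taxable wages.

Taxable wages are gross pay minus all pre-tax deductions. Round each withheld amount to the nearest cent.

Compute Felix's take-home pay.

Regular pay: 37 × $25.97 = $960.89
Overtime pay: 8 × $25.97 × 1.5 = $311.64
Gross pay = $960.89 + $311.64 = $1,272.53
Flexible spending account contribution: $42.35
Taxable wages = $1,272.53 − $42.35 = $1,230.18
Federal withholding: $1,230.18 × 0.13 = $159.92
State tax withheld: $1,230.18 × 0.06 = $73.81
Local income tax: $1,230.18 × 0.01 = $12.30
PFL insurance: $1,272.53 × 0.0075 = $9.54
Fitness reimbursement repayment: $67.16
Employee stock purchase plan: $56.62
Total deductions = $42.35 + $159.92 + $73.81 + $12.30 + $9.54 + $67.16 + $56.62 = $421.70
Net pay = $1,272.53 − $421.70 = $850.83

$850.83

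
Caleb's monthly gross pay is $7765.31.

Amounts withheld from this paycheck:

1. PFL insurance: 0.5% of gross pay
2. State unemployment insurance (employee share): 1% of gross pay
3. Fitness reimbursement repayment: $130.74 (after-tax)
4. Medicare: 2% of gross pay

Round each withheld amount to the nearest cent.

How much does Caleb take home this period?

PFL insurance: $7765.31 × 0.005 = $38.83
Medicare: $7765.31 × 0.02 = $155.31
State unemployment insurance (employee share): $7765.31 × 0.01 = $77.65
Fitness reimbursement repayment: $130.74
Total deductions = $38.83 + $155.31 + $77.65 + $130.74 = $402.53
Net pay = $7765.31 − $402.53 = $7362.78

$7362.78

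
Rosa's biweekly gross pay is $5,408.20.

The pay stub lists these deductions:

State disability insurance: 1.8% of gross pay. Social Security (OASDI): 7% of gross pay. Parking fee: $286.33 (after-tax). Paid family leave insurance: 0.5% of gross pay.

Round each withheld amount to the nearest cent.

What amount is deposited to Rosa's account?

Paid family leave insurance: $5,408.20 × 0.005 = $27.04
Social Security (OASDI): $5,408.20 × 0.07 = $378.57
State disability insurance: $5,408.20 × 0.018 = $97.35
Parking fee: $286.33
Total deductions = $27.04 + $378.57 + $97.35 + $286.33 = $789.29
Net pay = $5,408.20 − $789.29 = $4,618.91

$4,618.91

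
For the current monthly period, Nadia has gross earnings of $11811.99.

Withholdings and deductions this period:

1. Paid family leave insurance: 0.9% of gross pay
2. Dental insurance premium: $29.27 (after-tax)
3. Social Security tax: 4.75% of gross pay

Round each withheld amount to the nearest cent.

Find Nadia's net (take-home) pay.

$11115.34

Paid family leave insurance: $11811.99 × 0.009 = $106.31
Social Security tax: $11811.99 × 0.0475 = $561.07
Dental insurance premium: $29.27
Total deductions = $106.31 + $561.07 + $29.27 = $696.65
Net pay = $11811.99 − $696.65 = $11115.34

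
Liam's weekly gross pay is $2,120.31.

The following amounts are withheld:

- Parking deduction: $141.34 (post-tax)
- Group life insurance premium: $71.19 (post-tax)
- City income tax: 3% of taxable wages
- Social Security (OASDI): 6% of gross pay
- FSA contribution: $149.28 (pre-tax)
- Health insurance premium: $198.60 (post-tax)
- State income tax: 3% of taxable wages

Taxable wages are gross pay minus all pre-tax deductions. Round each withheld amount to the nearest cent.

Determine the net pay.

FSA contribution: $149.28
Taxable wages = $2,120.31 − $149.28 = $1,971.03
City income tax: $1,971.03 × 0.03 = $59.13
State income tax: $1,971.03 × 0.03 = $59.13
Social Security (OASDI): $2,120.31 × 0.06 = $127.22
Health insurance premium: $198.60
Group life insurance premium: $71.19
Parking deduction: $141.34
Total deductions = $149.28 + $59.13 + $59.13 + $127.22 + $198.60 + $71.19 + $141.34 = $805.89
Net pay = $2,120.31 − $805.89 = $1,314.42

$1,314.42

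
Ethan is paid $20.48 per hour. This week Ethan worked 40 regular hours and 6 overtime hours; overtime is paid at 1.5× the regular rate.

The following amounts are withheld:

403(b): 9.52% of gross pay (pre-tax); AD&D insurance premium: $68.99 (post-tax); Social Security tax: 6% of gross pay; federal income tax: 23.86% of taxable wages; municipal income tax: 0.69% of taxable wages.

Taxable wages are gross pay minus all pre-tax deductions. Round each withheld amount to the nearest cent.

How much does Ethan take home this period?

Regular pay: 40 × $20.48 = $819.20
Overtime pay: 6 × $20.48 × 1.5 = $184.32
Gross pay = $819.20 + $184.32 = $1,003.52
403(b): $1,003.52 × 0.0952 = $95.54
Taxable wages = $1,003.52 − $95.54 = $907.98
Federal income tax: $907.98 × 0.2386 = $216.64
Municipal income tax: $907.98 × 0.0069 = $6.27
Social Security tax: $1,003.52 × 0.06 = $60.21
AD&D insurance premium: $68.99
Total deductions = $95.54 + $216.64 + $6.27 + $60.21 + $68.99 = $447.65
Net pay = $1,003.52 − $447.65 = $555.87

$555.87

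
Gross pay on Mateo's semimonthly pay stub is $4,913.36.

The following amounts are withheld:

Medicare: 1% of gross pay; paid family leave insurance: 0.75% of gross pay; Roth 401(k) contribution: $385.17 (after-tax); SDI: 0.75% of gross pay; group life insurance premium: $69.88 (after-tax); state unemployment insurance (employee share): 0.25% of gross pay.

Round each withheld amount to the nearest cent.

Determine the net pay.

$4,323.20

State unemployment insurance (employee share): $4,913.36 × 0.0025 = $12.28
SDI: $4,913.36 × 0.0075 = $36.85
Paid family leave insurance: $4,913.36 × 0.0075 = $36.85
Medicare: $4,913.36 × 0.01 = $49.13
Roth 401(k) contribution: $385.17
Group life insurance premium: $69.88
Total deductions = $12.28 + $36.85 + $36.85 + $49.13 + $385.17 + $69.88 = $590.16
Net pay = $4,913.36 − $590.16 = $4,323.20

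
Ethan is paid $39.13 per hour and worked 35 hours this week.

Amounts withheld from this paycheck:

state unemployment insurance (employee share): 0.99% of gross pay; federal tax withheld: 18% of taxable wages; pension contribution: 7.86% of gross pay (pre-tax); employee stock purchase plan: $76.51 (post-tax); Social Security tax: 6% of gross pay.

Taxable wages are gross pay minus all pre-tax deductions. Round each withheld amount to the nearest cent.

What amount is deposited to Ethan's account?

$862.52

Gross pay: 35 × $39.13 = $1,369.55
Pension contribution: $1,369.55 × 0.0786 = $107.65
Taxable wages = $1,369.55 − $107.65 = $1,261.90
Federal tax withheld: $1,261.90 × 0.18 = $227.14
Social Security tax: $1,369.55 × 0.06 = $82.17
State unemployment insurance (employee share): $1,369.55 × 0.0099 = $13.56
Employee stock purchase plan: $76.51
Total deductions = $107.65 + $227.14 + $82.17 + $13.56 + $76.51 = $507.03
Net pay = $1,369.55 − $507.03 = $862.52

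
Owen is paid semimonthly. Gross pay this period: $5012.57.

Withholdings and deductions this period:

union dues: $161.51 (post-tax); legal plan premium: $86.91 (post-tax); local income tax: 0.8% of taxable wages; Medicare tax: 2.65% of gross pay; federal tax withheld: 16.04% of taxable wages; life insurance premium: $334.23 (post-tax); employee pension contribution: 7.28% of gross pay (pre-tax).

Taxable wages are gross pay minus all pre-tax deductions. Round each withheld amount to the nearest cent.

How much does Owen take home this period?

$3149.51

Employee pension contribution: $5012.57 × 0.0728 = $364.92
Taxable wages = $5012.57 − $364.92 = $4647.65
Federal tax withheld: $4647.65 × 0.1604 = $745.48
Local income tax: $4647.65 × 0.008 = $37.18
Medicare tax: $5012.57 × 0.0265 = $132.83
Life insurance premium: $334.23
Union dues: $161.51
Legal plan premium: $86.91
Total deductions = $364.92 + $745.48 + $37.18 + $132.83 + $334.23 + $161.51 + $86.91 = $1863.06
Net pay = $5012.57 − $1863.06 = $3149.51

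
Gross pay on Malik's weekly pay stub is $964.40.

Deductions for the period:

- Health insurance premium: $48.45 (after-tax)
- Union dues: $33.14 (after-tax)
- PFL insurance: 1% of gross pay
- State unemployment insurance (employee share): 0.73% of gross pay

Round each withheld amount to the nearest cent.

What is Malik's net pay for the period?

$866.13

State unemployment insurance (employee share): $964.40 × 0.0073 = $7.04
PFL insurance: $964.40 × 0.01 = $9.64
Health insurance premium: $48.45
Union dues: $33.14
Total deductions = $7.04 + $9.64 + $48.45 + $33.14 = $98.27
Net pay = $964.40 − $98.27 = $866.13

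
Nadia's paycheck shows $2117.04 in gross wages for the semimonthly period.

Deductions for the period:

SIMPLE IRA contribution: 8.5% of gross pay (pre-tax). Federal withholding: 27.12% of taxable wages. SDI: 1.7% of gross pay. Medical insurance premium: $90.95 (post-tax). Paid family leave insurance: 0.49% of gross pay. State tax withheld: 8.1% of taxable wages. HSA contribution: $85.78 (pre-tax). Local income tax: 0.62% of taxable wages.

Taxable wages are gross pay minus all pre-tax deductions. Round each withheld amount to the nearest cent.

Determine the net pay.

$1050.48

HSA contribution: $85.78
SIMPLE IRA contribution: $2117.04 × 0.085 = $179.95
Pre-tax total = $85.78 + $179.95 = $265.73
Taxable wages = $2117.04 − $265.73 = $1851.31
Local income tax: $1851.31 × 0.0062 = $11.48
State tax withheld: $1851.31 × 0.081 = $149.96
Federal withholding: $1851.31 × 0.2712 = $502.08
Paid family leave insurance: $2117.04 × 0.0049 = $10.37
SDI: $2117.04 × 0.017 = $35.99
Medical insurance premium: $90.95
Total deductions = $85.78 + $179.95 + $11.48 + $149.96 + $502.08 + $10.37 + $35.99 + $90.95 = $1066.56
Net pay = $2117.04 − $1066.56 = $1050.48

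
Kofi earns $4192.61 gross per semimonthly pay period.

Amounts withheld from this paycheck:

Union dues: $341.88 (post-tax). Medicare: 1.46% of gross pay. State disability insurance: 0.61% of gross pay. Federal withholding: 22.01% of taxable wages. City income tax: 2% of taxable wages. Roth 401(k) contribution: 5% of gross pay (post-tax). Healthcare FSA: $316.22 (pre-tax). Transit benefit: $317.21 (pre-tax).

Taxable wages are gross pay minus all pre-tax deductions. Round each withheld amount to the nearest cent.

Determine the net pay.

$2066.33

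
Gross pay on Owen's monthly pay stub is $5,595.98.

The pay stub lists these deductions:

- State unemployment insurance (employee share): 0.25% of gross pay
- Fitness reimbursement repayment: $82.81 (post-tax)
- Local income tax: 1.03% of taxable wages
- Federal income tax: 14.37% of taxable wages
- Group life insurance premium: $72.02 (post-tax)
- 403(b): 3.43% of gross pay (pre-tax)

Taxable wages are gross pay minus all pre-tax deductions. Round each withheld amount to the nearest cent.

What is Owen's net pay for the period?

$4,403.00

403(b): $5,595.98 × 0.0343 = $191.94
Taxable wages = $5,595.98 − $191.94 = $5,404.04
Federal income tax: $5,404.04 × 0.1437 = $776.56
Local income tax: $5,404.04 × 0.0103 = $55.66
State unemployment insurance (employee share): $5,595.98 × 0.0025 = $13.99
Group life insurance premium: $72.02
Fitness reimbursement repayment: $82.81
Total deductions = $191.94 + $776.56 + $55.66 + $13.99 + $72.02 + $82.81 = $1,192.98
Net pay = $5,595.98 − $1,192.98 = $4,403.00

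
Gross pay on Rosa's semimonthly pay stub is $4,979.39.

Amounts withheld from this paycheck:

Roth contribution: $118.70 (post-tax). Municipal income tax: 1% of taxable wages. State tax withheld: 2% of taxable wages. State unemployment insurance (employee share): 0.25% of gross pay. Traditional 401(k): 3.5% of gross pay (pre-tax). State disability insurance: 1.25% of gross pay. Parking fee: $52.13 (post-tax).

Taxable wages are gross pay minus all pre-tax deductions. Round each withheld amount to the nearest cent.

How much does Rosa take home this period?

$4,415.44

Traditional 401(k): $4,979.39 × 0.035 = $174.28
Taxable wages = $4,979.39 − $174.28 = $4,805.11
Municipal income tax: $4,805.11 × 0.01 = $48.05
State tax withheld: $4,805.11 × 0.02 = $96.10
State disability insurance: $4,979.39 × 0.0125 = $62.24
State unemployment insurance (employee share): $4,979.39 × 0.0025 = $12.45
Parking fee: $52.13
Roth contribution: $118.70
Total deductions = $174.28 + $48.05 + $96.10 + $62.24 + $12.45 + $52.13 + $118.70 = $563.95
Net pay = $4,979.39 − $563.95 = $4,415.44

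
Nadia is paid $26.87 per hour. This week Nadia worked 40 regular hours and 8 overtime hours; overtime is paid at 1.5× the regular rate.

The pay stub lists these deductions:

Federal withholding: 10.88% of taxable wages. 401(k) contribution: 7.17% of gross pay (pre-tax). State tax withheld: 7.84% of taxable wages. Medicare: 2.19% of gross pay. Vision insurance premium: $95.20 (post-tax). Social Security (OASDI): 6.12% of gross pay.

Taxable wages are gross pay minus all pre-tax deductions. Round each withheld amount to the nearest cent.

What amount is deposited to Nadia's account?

Regular pay: 40 × $26.87 = $1,074.80
Overtime pay: 8 × $26.87 × 1.5 = $322.44
Gross pay = $1,074.80 + $322.44 = $1,397.24
401(k) contribution: $1,397.24 × 0.0717 = $100.18
Taxable wages = $1,397.24 − $100.18 = $1,297.06
State tax withheld: $1,297.06 × 0.0784 = $101.69
Federal withholding: $1,297.06 × 0.1088 = $141.12
Medicare: $1,397.24 × 0.0219 = $30.60
Social Security (OASDI): $1,397.24 × 0.0612 = $85.51
Vision insurance premium: $95.20
Total deductions = $100.18 + $101.69 + $141.12 + $30.60 + $85.51 + $95.20 = $554.30
Net pay = $1,397.24 − $554.30 = $842.94

$842.94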